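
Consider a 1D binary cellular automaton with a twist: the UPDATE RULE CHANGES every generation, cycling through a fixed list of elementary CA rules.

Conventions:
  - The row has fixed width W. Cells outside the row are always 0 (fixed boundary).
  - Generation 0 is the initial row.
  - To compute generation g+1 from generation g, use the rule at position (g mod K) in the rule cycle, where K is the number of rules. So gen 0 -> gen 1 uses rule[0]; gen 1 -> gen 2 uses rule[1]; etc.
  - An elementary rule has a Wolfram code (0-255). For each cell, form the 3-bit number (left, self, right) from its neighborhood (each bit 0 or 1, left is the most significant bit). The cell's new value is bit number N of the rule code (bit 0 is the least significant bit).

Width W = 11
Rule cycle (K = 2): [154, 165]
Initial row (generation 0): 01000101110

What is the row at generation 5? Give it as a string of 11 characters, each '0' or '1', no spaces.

Gen 0: 01000101110
Gen 1 (rule 154): 10101001101
Gen 2 (rule 165): 11111000011
Gen 3 (rule 154): 11110100110
Gen 4 (rule 165): 01101100000
Gen 5 (rule 154): 11001010000

Answer: 11001010000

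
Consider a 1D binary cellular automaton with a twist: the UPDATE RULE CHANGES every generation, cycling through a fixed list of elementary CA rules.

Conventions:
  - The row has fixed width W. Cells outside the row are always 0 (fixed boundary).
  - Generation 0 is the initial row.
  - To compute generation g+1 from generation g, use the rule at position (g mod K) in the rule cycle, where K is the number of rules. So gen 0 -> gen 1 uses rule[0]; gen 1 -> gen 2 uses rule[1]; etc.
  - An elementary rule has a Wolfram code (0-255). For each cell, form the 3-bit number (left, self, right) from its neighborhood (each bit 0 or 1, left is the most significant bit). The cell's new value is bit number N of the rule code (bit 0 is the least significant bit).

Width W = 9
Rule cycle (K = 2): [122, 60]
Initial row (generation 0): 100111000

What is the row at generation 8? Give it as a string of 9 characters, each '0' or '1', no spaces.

Gen 0: 100111000
Gen 1 (rule 122): 011101100
Gen 2 (rule 60): 010011010
Gen 3 (rule 122): 101111101
Gen 4 (rule 60): 111000011
Gen 5 (rule 122): 101100111
Gen 6 (rule 60): 111010100
Gen 7 (rule 122): 101101010
Gen 8 (rule 60): 111011111

Answer: 111011111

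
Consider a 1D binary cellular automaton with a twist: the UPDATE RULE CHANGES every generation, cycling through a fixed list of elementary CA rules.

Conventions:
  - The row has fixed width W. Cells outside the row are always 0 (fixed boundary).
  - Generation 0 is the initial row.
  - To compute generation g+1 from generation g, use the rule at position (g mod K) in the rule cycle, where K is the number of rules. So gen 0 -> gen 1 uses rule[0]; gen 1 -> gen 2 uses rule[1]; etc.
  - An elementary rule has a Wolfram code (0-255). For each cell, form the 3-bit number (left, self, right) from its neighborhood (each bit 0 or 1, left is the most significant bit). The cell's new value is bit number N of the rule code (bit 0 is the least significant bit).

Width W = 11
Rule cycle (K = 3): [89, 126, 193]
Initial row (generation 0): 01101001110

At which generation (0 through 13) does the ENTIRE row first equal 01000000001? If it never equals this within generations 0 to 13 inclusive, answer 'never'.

Gen 0: 01101001110
Gen 1 (rule 89): 01100101011
Gen 2 (rule 126): 11111111111
Gen 3 (rule 193): 01111111111
Gen 4 (rule 89): 01000000001
Gen 5 (rule 126): 11100000011
Gen 6 (rule 193): 01101111001
Gen 7 (rule 89): 01101001100
Gen 8 (rule 126): 11111111110
Gen 9 (rule 193): 01111111110
Gen 10 (rule 89): 01000000011
Gen 11 (rule 126): 11100000111
Gen 12 (rule 193): 01101110011
Gen 13 (rule 89): 01101011011

Answer: 4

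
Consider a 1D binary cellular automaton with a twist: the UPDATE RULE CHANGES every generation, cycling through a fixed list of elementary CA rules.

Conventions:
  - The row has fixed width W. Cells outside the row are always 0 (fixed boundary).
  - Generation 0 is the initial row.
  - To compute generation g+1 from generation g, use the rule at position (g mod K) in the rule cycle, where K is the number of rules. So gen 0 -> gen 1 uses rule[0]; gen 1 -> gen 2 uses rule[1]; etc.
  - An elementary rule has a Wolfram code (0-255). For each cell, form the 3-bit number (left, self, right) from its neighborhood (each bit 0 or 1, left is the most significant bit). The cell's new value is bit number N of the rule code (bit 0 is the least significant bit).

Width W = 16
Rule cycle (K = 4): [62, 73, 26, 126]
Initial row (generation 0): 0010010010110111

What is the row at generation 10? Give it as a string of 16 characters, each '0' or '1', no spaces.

Answer: 0011111111111100

Derivation:
Gen 0: 0010010010110111
Gen 1 (rule 62): 0111111111101100
Gen 2 (rule 73): 0100000000101101
Gen 3 (rule 26): 1010000001001000
Gen 4 (rule 126): 1111000011111100
Gen 5 (rule 62): 1000100110000010
Gen 6 (rule 73): 0010000110111000
Gen 7 (rule 26): 0101001100100100
Gen 8 (rule 126): 1111111111111110
Gen 9 (rule 62): 1000000000000001
Gen 10 (rule 73): 0011111111111100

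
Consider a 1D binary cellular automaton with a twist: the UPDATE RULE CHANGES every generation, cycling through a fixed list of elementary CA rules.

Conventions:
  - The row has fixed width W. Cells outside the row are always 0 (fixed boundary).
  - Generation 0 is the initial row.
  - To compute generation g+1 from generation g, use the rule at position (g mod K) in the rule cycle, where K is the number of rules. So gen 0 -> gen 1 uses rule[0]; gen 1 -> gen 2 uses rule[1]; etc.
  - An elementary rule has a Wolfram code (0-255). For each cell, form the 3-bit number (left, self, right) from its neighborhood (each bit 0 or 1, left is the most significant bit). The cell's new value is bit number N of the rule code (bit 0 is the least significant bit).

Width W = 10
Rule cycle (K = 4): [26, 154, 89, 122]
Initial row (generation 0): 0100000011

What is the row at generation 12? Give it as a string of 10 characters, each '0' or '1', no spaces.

Answer: 0000110001

Derivation:
Gen 0: 0100000011
Gen 1 (rule 26): 1010000110
Gen 2 (rule 154): 0001001101
Gen 3 (rule 89): 1100101100
Gen 4 (rule 122): 1111011110
Gen 5 (rule 26): 1000010001
Gen 6 (rule 154): 0100101010
Gen 7 (rule 89): 0010000001
Gen 8 (rule 122): 0101000010
Gen 9 (rule 26): 1000100101
Gen 10 (rule 154): 0101011000
Gen 11 (rule 89): 0000011111
Gen 12 (rule 122): 0000110001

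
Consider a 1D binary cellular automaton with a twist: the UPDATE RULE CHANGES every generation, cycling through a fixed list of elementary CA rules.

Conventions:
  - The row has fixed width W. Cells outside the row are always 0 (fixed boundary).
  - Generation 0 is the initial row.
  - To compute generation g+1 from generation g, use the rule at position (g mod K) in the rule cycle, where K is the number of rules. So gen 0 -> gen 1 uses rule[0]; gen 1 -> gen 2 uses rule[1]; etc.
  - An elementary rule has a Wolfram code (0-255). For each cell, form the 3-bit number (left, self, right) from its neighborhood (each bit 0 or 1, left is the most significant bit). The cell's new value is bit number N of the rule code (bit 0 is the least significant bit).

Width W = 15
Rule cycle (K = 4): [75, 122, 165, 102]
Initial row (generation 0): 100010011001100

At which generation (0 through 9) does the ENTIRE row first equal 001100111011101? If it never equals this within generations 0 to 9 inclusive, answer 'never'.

Answer: 1

Derivation:
Gen 0: 100010011001100
Gen 1 (rule 75): 001100111011101
Gen 2 (rule 122): 011111101110110
Gen 3 (rule 165): 001111010101000
Gen 4 (rule 102): 010001111111000
Gen 5 (rule 75): 100111000001011
Gen 6 (rule 122): 011101100010111
Gen 7 (rule 165): 001010001011010
Gen 8 (rule 102): 011110011101110
Gen 9 (rule 75): 110010110101010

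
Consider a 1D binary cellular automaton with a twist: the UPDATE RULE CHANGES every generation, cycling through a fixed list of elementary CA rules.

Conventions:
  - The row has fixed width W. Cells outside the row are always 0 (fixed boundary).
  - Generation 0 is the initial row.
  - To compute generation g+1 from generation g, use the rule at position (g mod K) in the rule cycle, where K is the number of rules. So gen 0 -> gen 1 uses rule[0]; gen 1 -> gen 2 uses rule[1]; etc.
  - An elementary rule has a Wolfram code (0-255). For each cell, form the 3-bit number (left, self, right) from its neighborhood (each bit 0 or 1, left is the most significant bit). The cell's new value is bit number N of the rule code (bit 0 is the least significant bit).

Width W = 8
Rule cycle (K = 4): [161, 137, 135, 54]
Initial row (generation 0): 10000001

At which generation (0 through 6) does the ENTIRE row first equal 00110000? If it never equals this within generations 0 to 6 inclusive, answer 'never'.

Answer: never

Derivation:
Gen 0: 10000001
Gen 1 (rule 161): 00111100
Gen 2 (rule 137): 10111001
Gen 3 (rule 135): 10010011
Gen 4 (rule 54): 11111100
Gen 5 (rule 161): 01111001
Gen 6 (rule 137): 01110000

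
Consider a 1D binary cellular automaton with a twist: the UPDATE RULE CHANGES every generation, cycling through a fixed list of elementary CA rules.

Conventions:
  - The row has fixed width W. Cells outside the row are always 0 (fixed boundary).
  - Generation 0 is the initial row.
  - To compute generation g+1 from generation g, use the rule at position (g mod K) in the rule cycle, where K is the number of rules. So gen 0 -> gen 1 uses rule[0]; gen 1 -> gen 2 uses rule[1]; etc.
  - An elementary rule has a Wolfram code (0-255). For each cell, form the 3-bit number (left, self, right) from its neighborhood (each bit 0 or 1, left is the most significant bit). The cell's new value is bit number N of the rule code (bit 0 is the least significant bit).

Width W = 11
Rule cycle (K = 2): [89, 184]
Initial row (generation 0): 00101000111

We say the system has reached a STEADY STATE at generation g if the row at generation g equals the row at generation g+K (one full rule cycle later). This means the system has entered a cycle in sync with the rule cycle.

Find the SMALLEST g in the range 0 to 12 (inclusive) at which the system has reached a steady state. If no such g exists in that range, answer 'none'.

Gen 0: 00101000111
Gen 1 (rule 89): 10000110101
Gen 2 (rule 184): 01000101010
Gen 3 (rule 89): 00110000001
Gen 4 (rule 184): 00101000000
Gen 5 (rule 89): 10000111111
Gen 6 (rule 184): 01000111110
Gen 7 (rule 89): 00110100011
Gen 8 (rule 184): 00101010010
Gen 9 (rule 89): 10000001001
Gen 10 (rule 184): 01000000100
Gen 11 (rule 89): 00111110011
Gen 12 (rule 184): 00111101010
Gen 13 (rule 89): 10100100001
Gen 14 (rule 184): 01010010000

Answer: none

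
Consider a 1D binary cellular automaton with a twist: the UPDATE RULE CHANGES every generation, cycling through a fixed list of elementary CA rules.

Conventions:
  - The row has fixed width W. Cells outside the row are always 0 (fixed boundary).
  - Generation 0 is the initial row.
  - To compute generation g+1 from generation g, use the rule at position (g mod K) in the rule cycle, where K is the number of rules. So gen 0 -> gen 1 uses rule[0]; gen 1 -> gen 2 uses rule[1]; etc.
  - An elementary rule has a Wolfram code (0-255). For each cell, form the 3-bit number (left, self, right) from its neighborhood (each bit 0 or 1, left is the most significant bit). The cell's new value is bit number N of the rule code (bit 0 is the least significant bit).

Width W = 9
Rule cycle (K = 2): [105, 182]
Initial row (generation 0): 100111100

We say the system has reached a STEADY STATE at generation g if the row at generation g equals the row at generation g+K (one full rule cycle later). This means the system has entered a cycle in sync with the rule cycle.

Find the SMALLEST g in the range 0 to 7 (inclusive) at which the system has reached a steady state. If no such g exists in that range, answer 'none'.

Gen 0: 100111100
Gen 1 (rule 105): 000100101
Gen 2 (rule 182): 001111111
Gen 3 (rule 105): 101000001
Gen 4 (rule 182): 111100011
Gen 5 (rule 105): 100101011
Gen 6 (rule 182): 111111100
Gen 7 (rule 105): 100000101
Gen 8 (rule 182): 110001111
Gen 9 (rule 105): 110101001

Answer: none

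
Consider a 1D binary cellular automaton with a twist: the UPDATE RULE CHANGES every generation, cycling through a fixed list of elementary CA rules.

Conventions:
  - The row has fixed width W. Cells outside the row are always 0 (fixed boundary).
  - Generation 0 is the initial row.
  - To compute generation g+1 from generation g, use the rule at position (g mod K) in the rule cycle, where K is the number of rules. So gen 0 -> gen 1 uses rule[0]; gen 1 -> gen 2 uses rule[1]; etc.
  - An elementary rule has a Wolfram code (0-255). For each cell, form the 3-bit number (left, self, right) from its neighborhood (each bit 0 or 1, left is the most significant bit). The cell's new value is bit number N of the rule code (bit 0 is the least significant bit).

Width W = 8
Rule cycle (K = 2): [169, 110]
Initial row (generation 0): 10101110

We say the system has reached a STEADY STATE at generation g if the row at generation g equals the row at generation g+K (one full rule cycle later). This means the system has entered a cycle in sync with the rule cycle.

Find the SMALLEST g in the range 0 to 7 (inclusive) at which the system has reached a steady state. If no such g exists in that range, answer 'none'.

Answer: none

Derivation:
Gen 0: 10101110
Gen 1 (rule 169): 01011100
Gen 2 (rule 110): 11110100
Gen 3 (rule 169): 11101001
Gen 4 (rule 110): 10111011
Gen 5 (rule 169): 01110110
Gen 6 (rule 110): 11011110
Gen 7 (rule 169): 10111100
Gen 8 (rule 110): 11100100
Gen 9 (rule 169): 11000001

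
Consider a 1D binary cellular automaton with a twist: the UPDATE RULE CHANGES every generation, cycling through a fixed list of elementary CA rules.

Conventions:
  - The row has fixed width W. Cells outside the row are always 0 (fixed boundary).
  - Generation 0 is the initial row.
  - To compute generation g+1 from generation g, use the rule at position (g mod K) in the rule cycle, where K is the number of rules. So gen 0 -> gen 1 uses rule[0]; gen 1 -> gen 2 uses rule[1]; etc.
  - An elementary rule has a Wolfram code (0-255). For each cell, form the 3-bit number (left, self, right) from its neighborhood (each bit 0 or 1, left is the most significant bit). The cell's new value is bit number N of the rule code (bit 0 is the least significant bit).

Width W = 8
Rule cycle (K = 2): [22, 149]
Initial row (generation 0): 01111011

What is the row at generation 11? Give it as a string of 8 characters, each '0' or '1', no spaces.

Gen 0: 01111011
Gen 1 (rule 22): 10000000
Gen 2 (rule 149): 11111111
Gen 3 (rule 22): 00000000
Gen 4 (rule 149): 11111111
Gen 5 (rule 22): 00000000
Gen 6 (rule 149): 11111111
Gen 7 (rule 22): 00000000
Gen 8 (rule 149): 11111111
Gen 9 (rule 22): 00000000
Gen 10 (rule 149): 11111111
Gen 11 (rule 22): 00000000

Answer: 00000000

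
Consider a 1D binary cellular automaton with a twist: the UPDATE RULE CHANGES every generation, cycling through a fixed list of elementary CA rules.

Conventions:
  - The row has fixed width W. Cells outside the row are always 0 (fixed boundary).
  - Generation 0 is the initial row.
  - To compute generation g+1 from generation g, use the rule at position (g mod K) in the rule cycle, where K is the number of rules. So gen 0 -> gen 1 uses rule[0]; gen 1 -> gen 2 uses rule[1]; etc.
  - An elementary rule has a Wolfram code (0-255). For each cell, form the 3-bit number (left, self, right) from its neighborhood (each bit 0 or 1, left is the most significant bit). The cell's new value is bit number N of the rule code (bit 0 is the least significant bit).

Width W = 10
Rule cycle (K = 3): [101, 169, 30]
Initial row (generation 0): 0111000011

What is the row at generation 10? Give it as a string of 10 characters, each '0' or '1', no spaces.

Gen 0: 0111000011
Gen 1 (rule 101): 0001011001
Gen 2 (rule 169): 1100110000
Gen 3 (rule 30): 1011101000
Gen 4 (rule 101): 1100111011
Gen 5 (rule 169): 1000110110
Gen 6 (rule 30): 1101100101
Gen 7 (rule 101): 0110100111
Gen 8 (rule 169): 0101000110
Gen 9 (rule 30): 1101101101
Gen 10 (rule 101): 0110110111

Answer: 0110110111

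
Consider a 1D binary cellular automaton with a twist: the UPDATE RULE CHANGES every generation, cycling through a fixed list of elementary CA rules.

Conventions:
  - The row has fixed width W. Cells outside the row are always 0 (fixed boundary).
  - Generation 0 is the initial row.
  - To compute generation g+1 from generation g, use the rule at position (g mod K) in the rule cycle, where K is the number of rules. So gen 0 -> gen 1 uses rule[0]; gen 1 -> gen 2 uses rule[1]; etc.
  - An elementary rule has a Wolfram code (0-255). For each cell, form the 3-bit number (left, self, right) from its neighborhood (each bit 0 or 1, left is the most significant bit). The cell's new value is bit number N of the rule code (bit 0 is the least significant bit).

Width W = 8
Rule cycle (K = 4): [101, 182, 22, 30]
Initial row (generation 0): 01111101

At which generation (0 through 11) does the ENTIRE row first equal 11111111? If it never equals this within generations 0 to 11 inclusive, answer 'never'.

Answer: 6

Derivation:
Gen 0: 01111101
Gen 1 (rule 101): 00000111
Gen 2 (rule 182): 00001010
Gen 3 (rule 22): 00011011
Gen 4 (rule 30): 00110010
Gen 5 (rule 101): 10010010
Gen 6 (rule 182): 11111111
Gen 7 (rule 22): 00000000
Gen 8 (rule 30): 00000000
Gen 9 (rule 101): 11111111
Gen 10 (rule 182): 01111110
Gen 11 (rule 22): 10000001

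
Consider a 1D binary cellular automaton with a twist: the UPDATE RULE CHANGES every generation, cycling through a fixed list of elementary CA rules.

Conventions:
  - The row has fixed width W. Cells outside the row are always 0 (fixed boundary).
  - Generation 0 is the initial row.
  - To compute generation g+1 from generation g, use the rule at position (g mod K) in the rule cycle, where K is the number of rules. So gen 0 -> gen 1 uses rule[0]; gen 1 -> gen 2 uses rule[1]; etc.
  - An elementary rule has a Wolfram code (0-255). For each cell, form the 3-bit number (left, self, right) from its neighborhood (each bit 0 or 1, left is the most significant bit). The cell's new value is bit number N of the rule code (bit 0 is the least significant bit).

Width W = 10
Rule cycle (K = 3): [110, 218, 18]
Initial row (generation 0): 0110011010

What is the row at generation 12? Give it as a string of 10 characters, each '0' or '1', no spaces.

Gen 0: 0110011010
Gen 1 (rule 110): 1110111110
Gen 2 (rule 218): 1110111111
Gen 3 (rule 18): 0000000000
Gen 4 (rule 110): 0000000000
Gen 5 (rule 218): 0000000000
Gen 6 (rule 18): 0000000000
Gen 7 (rule 110): 0000000000
Gen 8 (rule 218): 0000000000
Gen 9 (rule 18): 0000000000
Gen 10 (rule 110): 0000000000
Gen 11 (rule 218): 0000000000
Gen 12 (rule 18): 0000000000

Answer: 0000000000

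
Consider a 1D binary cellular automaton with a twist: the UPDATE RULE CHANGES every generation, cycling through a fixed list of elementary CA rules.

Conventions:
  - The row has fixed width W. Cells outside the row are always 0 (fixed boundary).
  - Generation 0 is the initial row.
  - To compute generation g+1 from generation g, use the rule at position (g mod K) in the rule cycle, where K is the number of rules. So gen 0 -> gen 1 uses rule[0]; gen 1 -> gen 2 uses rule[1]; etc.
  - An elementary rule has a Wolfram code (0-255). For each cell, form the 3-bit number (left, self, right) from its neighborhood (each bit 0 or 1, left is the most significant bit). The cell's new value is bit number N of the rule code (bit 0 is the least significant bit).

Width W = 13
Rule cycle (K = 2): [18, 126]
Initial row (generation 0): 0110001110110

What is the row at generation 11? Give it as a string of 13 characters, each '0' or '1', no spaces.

Gen 0: 0110001110110
Gen 1 (rule 18): 1001010000001
Gen 2 (rule 126): 1111111000011
Gen 3 (rule 18): 0000000100100
Gen 4 (rule 126): 0000001111110
Gen 5 (rule 18): 0000010000001
Gen 6 (rule 126): 0000111000011
Gen 7 (rule 18): 0001000100100
Gen 8 (rule 126): 0011101111110
Gen 9 (rule 18): 0100000000001
Gen 10 (rule 126): 1110000000011
Gen 11 (rule 18): 0001000000100

Answer: 0001000000100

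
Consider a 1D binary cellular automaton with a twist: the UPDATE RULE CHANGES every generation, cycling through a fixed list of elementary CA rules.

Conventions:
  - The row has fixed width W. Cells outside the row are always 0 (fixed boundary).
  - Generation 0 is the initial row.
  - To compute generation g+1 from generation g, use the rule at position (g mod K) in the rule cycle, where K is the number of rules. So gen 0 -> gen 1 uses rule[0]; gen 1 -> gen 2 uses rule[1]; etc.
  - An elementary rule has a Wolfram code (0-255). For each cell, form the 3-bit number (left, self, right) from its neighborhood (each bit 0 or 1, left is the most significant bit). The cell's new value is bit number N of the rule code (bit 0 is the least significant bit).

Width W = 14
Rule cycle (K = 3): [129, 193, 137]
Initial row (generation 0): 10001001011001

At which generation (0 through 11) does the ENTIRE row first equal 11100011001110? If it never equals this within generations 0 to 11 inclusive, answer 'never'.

Gen 0: 10001001011001
Gen 1 (rule 129): 00100000000000
Gen 2 (rule 193): 10001111111111
Gen 3 (rule 137): 00101111111110
Gen 4 (rule 129): 10000111111100
Gen 5 (rule 193): 00110011111101
Gen 6 (rule 137): 10100011111000
Gen 7 (rule 129): 00001001110011
Gen 8 (rule 193): 11100000110001
Gen 9 (rule 137): 11001110100100
Gen 10 (rule 129): 00000100000001
Gen 11 (rule 193): 11110001111100

Answer: never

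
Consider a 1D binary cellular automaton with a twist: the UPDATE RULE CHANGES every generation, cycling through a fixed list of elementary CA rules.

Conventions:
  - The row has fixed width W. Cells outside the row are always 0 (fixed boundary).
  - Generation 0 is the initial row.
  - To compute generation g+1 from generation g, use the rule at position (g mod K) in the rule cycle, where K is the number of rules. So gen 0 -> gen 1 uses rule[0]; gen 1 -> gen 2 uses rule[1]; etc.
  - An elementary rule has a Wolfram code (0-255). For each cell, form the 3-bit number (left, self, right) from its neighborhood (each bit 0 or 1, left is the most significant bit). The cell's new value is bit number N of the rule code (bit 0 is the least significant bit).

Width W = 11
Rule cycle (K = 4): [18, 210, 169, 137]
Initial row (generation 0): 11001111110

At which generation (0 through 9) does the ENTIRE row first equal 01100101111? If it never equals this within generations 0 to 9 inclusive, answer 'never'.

Gen 0: 11001111110
Gen 1 (rule 18): 00110000001
Gen 2 (rule 210): 01011000010
Gen 3 (rule 169): 00110011000
Gen 4 (rule 137): 10100010011
Gen 5 (rule 18): 00010101100
Gen 6 (rule 210): 00100000110
Gen 7 (rule 169): 10001110100
Gen 8 (rule 137): 00101100001
Gen 9 (rule 18): 01000010010

Answer: never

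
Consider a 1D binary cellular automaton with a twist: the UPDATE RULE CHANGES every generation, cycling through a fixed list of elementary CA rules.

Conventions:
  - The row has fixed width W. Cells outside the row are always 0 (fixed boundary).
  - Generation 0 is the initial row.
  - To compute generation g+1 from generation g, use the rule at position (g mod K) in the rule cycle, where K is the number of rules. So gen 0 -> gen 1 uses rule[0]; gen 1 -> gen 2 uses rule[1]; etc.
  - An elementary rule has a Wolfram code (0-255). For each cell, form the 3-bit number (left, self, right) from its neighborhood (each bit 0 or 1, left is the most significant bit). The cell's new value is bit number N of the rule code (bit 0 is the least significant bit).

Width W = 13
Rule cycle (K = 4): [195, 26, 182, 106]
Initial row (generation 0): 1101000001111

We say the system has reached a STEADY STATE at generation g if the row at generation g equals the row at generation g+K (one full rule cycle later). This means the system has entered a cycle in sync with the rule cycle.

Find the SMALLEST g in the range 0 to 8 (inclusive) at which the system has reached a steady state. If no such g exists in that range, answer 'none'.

Answer: none

Derivation:
Gen 0: 1101000001111
Gen 1 (rule 195): 0100011110111
Gen 2 (rule 26): 1010110000100
Gen 3 (rule 182): 1111001001110
Gen 4 (rule 106): 1001010011010
Gen 5 (rule 195): 0010000101000
Gen 6 (rule 26): 0101001000100
Gen 7 (rule 182): 1111111101110
Gen 8 (rule 106): 1000000111010
Gen 9 (rule 195): 0011111011000
Gen 10 (rule 26): 0110000010100
Gen 11 (rule 182): 1001000111110
Gen 12 (rule 106): 0010001100010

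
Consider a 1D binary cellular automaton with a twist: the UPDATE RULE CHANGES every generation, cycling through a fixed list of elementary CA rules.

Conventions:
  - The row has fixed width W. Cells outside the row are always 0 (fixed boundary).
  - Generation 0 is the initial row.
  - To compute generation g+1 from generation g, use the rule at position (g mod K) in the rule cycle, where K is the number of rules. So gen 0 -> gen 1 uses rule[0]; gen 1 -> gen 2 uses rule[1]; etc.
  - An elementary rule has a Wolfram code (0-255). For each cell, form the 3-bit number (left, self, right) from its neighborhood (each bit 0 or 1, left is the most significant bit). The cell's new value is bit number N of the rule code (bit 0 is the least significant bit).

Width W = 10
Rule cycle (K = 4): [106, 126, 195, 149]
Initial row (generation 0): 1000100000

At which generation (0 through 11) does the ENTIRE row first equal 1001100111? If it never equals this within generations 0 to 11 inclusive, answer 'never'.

Gen 0: 1000100000
Gen 1 (rule 106): 0001000000
Gen 2 (rule 126): 0011100000
Gen 3 (rule 195): 1101101111
Gen 4 (rule 149): 0000000110
Gen 5 (rule 106): 0000001110
Gen 6 (rule 126): 0000011011
Gen 7 (rule 195): 1111101001
Gen 8 (rule 149): 0111001101
Gen 9 (rule 106): 1101011110
Gen 10 (rule 126): 1111110011
Gen 11 (rule 195): 0111110101

Answer: never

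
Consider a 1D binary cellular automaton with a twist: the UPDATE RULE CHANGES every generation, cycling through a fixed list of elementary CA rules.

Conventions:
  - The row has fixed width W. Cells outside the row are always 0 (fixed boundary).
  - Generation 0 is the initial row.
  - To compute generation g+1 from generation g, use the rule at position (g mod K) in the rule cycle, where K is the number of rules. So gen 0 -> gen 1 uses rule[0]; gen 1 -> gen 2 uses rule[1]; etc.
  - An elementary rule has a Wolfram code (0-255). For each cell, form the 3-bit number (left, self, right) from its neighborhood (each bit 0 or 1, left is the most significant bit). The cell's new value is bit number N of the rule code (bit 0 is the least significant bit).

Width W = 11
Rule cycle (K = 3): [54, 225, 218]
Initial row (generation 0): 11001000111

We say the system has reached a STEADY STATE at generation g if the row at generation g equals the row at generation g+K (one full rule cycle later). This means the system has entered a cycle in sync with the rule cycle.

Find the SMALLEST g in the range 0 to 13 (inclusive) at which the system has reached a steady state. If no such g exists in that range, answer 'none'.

Answer: 3

Derivation:
Gen 0: 11001000111
Gen 1 (rule 54): 00111101000
Gen 2 (rule 225): 10011110011
Gen 3 (rule 218): 01111111111
Gen 4 (rule 54): 10000000000
Gen 5 (rule 225): 00111111111
Gen 6 (rule 218): 01111111111
Gen 7 (rule 54): 10000000000
Gen 8 (rule 225): 00111111111
Gen 9 (rule 218): 01111111111
Gen 10 (rule 54): 10000000000
Gen 11 (rule 225): 00111111111
Gen 12 (rule 218): 01111111111
Gen 13 (rule 54): 10000000000
Gen 14 (rule 225): 00111111111
Gen 15 (rule 218): 01111111111
Gen 16 (rule 54): 10000000000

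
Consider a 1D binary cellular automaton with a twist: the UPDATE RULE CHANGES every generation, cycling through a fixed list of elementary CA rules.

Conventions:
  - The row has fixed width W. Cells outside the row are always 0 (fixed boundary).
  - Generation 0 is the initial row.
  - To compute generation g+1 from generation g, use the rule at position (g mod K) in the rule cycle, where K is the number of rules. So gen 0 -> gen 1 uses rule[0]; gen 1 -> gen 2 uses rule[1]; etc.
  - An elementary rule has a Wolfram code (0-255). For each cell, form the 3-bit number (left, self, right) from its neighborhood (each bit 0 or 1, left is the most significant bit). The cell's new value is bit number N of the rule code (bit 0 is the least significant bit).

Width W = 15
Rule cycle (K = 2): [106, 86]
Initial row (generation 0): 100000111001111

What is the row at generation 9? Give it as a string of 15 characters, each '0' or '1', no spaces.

Gen 0: 100000111001111
Gen 1 (rule 106): 000001101011001
Gen 2 (rule 86): 000010101001111
Gen 3 (rule 106): 000101010011001
Gen 4 (rule 86): 001101011101111
Gen 5 (rule 106): 011110110111001
Gen 6 (rule 86): 100010010001111
Gen 7 (rule 106): 000100100011001
Gen 8 (rule 86): 001111110101111
Gen 9 (rule 106): 011000011011001

Answer: 011000011011001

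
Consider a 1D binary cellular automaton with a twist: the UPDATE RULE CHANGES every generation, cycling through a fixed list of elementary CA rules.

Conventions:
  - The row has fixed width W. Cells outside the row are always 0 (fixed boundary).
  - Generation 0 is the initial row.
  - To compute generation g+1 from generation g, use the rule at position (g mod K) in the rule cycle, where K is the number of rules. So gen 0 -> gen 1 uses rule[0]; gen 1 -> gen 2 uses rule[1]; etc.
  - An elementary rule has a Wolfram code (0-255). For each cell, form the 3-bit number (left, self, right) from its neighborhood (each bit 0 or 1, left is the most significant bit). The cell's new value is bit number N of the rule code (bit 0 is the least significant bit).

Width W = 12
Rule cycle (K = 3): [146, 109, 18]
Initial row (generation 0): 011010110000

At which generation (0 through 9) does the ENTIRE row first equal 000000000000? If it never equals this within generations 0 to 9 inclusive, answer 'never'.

Answer: 3

Derivation:
Gen 0: 011010110000
Gen 1 (rule 146): 100000001000
Gen 2 (rule 109): 101111101011
Gen 3 (rule 18): 000000000000
Gen 4 (rule 146): 000000000000
Gen 5 (rule 109): 111111111111
Gen 6 (rule 18): 000000000000
Gen 7 (rule 146): 000000000000
Gen 8 (rule 109): 111111111111
Gen 9 (rule 18): 000000000000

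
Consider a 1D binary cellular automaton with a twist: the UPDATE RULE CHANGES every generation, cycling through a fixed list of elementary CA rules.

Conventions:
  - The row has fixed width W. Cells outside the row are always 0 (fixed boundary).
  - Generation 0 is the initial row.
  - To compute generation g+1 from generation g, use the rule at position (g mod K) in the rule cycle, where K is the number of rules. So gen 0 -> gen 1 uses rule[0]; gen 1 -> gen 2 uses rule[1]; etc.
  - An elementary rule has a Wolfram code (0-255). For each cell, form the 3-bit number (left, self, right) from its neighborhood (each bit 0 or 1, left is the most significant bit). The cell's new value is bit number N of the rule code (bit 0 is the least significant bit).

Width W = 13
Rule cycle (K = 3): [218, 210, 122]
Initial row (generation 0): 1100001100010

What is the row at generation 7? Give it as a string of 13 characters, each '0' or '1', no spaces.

Gen 0: 1100001100010
Gen 1 (rule 218): 1110011110101
Gen 2 (rule 210): 0111101110000
Gen 3 (rule 122): 1100111011000
Gen 4 (rule 218): 1111111011100
Gen 5 (rule 210): 0111111001110
Gen 6 (rule 122): 1100001111011
Gen 7 (rule 218): 1110011111011

Answer: 1110011111011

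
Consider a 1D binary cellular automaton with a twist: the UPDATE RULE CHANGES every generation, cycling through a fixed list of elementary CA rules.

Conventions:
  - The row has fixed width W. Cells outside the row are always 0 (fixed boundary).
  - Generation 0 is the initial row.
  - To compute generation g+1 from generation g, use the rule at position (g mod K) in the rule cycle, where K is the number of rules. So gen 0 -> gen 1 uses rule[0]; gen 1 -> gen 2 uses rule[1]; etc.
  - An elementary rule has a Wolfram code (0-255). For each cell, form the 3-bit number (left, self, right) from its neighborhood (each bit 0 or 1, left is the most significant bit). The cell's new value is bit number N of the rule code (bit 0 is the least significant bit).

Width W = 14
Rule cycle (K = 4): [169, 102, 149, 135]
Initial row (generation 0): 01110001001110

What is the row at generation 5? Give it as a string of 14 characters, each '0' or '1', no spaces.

Answer: 01011001000000

Derivation:
Gen 0: 01110001001110
Gen 1 (rule 169): 01100100001100
Gen 2 (rule 102): 10101100010100
Gen 3 (rule 149): 10100011010111
Gen 4 (rule 135): 10101100010010
Gen 5 (rule 169): 01011001000000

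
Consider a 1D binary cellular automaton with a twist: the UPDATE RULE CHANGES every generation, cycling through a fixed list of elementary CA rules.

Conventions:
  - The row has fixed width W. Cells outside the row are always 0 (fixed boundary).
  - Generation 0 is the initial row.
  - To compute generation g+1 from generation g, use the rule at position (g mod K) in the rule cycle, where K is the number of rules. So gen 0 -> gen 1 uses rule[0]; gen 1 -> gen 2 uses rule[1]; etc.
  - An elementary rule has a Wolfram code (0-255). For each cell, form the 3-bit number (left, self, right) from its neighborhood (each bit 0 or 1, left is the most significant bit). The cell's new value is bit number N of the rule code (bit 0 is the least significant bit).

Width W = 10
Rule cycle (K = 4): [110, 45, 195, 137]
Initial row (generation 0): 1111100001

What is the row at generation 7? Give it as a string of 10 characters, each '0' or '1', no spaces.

Answer: 0001111100

Derivation:
Gen 0: 1111100001
Gen 1 (rule 110): 1000100011
Gen 2 (rule 45): 1010101010
Gen 3 (rule 195): 0000000000
Gen 4 (rule 137): 1111111111
Gen 5 (rule 110): 1000000001
Gen 6 (rule 45): 1011111101
Gen 7 (rule 195): 0001111100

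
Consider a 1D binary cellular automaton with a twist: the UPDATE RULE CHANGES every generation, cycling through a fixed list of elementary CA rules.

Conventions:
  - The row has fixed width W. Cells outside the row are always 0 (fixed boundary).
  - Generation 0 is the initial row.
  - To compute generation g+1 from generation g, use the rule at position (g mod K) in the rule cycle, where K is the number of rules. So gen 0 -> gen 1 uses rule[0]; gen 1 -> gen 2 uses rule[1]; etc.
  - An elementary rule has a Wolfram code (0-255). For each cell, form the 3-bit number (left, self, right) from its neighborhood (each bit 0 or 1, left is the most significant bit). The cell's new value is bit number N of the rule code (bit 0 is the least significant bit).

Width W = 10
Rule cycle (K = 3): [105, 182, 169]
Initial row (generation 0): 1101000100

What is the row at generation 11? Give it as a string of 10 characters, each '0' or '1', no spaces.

Gen 0: 1101000100
Gen 1 (rule 105): 1110010001
Gen 2 (rule 182): 0101111011
Gen 3 (rule 169): 0011110110
Gen 4 (rule 105): 1010011110
Gen 5 (rule 182): 1111101101
Gen 6 (rule 169): 1111011010
Gen 7 (rule 105): 1001111100
Gen 8 (rule 182): 1110111010
Gen 9 (rule 169): 1101110100
Gen 10 (rule 105): 1111011001
Gen 11 (rule 182): 0110100111

Answer: 0110100111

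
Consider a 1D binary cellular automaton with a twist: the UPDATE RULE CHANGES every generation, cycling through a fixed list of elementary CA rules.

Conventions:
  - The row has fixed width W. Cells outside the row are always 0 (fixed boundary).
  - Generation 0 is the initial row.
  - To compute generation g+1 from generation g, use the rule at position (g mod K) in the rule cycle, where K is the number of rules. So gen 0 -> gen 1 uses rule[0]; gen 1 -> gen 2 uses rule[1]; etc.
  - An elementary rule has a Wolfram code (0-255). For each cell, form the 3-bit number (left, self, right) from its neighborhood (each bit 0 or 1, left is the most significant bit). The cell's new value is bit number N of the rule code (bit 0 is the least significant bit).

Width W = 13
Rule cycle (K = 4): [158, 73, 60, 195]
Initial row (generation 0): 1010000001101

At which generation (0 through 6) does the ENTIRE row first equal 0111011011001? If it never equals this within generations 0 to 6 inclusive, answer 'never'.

Gen 0: 1010000001101
Gen 1 (rule 158): 1011000011001
Gen 2 (rule 73): 0011011011000
Gen 3 (rule 60): 0010110110100
Gen 4 (rule 195): 1100010010001
Gen 5 (rule 158): 1010111111011
Gen 6 (rule 73): 0000100001011

Answer: never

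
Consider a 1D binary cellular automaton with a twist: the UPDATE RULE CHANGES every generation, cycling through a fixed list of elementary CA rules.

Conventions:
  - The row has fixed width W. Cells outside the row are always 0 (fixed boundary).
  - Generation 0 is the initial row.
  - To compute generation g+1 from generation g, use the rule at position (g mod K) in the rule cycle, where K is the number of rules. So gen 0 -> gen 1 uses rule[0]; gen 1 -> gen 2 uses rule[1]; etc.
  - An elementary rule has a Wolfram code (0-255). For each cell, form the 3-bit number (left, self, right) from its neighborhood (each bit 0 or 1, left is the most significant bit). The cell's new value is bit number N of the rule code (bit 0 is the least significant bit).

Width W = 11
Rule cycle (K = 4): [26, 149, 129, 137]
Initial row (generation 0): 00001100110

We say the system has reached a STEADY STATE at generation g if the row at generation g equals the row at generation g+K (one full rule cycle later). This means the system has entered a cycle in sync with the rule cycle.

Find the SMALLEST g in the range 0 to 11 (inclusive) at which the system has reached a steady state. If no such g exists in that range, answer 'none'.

Answer: none

Derivation:
Gen 0: 00001100110
Gen 1 (rule 26): 00011011101
Gen 2 (rule 149): 11000001001
Gen 3 (rule 129): 00011100000
Gen 4 (rule 137): 11011001111
Gen 5 (rule 26): 10010111000
Gen 6 (rule 149): 11010010111
Gen 7 (rule 129): 00000000010
Gen 8 (rule 137): 11111111000
Gen 9 (rule 26): 10000000100
Gen 10 (rule 149): 11111110111
Gen 11 (rule 129): 01111100010
Gen 12 (rule 137): 01111001000
Gen 13 (rule 26): 11000110100
Gen 14 (rule 149): 00110000111
Gen 15 (rule 129): 10000110010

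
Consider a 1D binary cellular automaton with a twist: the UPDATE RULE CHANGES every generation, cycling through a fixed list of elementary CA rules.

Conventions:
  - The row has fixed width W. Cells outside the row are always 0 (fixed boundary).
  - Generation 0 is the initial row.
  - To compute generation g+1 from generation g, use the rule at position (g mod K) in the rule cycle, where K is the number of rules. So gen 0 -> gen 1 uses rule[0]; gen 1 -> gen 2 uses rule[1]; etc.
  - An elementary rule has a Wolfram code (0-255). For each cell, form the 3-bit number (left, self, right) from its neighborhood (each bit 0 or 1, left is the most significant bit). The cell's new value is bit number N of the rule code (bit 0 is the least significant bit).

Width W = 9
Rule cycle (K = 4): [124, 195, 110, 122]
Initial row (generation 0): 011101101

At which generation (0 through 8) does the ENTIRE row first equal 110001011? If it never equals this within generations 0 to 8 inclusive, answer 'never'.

Gen 0: 011101101
Gen 1 (rule 124): 010111111
Gen 2 (rule 195): 100011111
Gen 3 (rule 110): 100110001
Gen 4 (rule 122): 011111010
Gen 5 (rule 124): 010001111
Gen 6 (rule 195): 100110111
Gen 7 (rule 110): 101111101
Gen 8 (rule 122): 011000110

Answer: never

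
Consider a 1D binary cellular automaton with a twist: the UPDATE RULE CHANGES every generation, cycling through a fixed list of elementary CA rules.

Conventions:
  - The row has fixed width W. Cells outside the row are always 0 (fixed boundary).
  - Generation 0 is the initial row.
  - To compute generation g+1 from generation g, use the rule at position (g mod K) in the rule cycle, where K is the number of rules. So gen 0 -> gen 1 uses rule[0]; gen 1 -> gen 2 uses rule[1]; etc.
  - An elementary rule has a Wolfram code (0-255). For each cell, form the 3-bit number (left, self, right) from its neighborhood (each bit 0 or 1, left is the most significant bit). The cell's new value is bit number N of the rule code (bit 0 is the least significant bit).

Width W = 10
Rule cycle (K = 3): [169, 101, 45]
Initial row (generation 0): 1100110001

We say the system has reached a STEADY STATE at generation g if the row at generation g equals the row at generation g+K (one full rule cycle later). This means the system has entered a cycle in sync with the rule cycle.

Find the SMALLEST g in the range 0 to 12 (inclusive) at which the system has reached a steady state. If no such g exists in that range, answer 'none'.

Gen 0: 1100110001
Gen 1 (rule 169): 1000100100
Gen 2 (rule 101): 1010100101
Gen 3 (rule 45): 1111100111
Gen 4 (rule 169): 1111000110
Gen 5 (rule 101): 0001010010
Gen 6 (rule 45): 1101110010
Gen 7 (rule 169): 1011100000
Gen 8 (rule 101): 1100101111
Gen 9 (rule 45): 1000111000
Gen 10 (rule 169): 0010110011
Gen 11 (rule 101): 1011010001
Gen 12 (rule 45): 1110110101
Gen 13 (rule 169): 1101101010
Gen 14 (rule 101): 0110111110
Gen 15 (rule 45): 0101100000

Answer: none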